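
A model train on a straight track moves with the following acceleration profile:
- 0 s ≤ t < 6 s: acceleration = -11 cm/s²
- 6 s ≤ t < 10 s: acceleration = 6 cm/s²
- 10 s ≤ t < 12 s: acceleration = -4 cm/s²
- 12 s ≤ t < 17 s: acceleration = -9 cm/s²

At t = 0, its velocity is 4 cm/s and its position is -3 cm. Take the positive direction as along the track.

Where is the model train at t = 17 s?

-803.5 cm

On each constant-a segment, Δv = aΔt and Δx = v₀Δt + ½aΔt²; chain segment to segment.
0–6 s: v starts 4 cm/s; Δx = 4·6 + ½·-11·6² = -174 cm; v ends -62 cm/s.
6–10 s: v starts -62 cm/s; Δx = -62·4 + ½·6·4² = -200 cm; v ends -38 cm/s.
10–12 s: v starts -38 cm/s; Δx = -38·2 + ½·-4·2² = -84 cm; v ends -46 cm/s.
12–17 s: v starts -46 cm/s; Δx = -46·5 + ½·-9·5² = -342.5 cm; v ends -91 cm/s.
x(17) = -3 + Σ Δx = -803.5 cm.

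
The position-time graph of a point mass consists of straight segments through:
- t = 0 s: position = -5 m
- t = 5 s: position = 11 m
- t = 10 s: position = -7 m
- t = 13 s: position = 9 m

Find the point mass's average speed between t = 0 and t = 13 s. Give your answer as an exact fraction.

50/13 m/s

Average speed = (total path length)/(elapsed time); on a piecewise-linear x-t graph the path length is Σ|Δx|.
0–5 s: |Δx| = |11 − -5| = 16 m
5–10 s: |Δx| = |-7 − 11| = 18 m
10–13 s: |Δx| = |9 − -7| = 16 m
Total path = 50 m; average speed = 50/13 = 50/13 m/s.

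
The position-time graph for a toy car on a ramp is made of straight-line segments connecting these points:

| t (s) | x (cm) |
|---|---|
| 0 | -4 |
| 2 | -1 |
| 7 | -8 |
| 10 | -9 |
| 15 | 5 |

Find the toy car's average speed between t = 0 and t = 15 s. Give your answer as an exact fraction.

Average speed = (total path length)/(elapsed time); on a piecewise-linear x-t graph the path length is Σ|Δx|.
0–2 s: |Δx| = |-1 − -4| = 3 cm
2–7 s: |Δx| = |-8 − -1| = 7 cm
7–10 s: |Δx| = |-9 − -8| = 1 cm
10–15 s: |Δx| = |5 − -9| = 14 cm
Total path = 25 cm; average speed = 25/15 = 5/3 cm/s.

5/3 cm/s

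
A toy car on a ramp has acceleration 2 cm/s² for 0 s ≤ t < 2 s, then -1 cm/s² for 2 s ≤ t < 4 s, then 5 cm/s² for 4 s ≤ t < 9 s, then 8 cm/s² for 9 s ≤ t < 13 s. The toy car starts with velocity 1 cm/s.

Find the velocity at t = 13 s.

Δv equals the area under the a-t graph; then v = v₀ + Δv.
0–2 s: 2 × 2 = 4 cm/s
2–4 s: -1 × 2 = -2 cm/s
4–9 s: 5 × 5 = 25 cm/s
9–13 s: 8 × 4 = 32 cm/s
Δv = 59 cm/s, so v(13) = 1 + (59) = 60 cm/s.

60 cm/s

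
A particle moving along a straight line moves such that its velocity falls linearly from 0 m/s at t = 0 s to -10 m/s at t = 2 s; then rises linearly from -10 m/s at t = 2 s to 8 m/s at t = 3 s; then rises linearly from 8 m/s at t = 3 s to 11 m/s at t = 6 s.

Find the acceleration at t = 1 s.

Acceleration is the slope of the v-t graph on 0–2 s: (-10 − 0)/(2 − 0) = -5 m/s².

-5 m/s²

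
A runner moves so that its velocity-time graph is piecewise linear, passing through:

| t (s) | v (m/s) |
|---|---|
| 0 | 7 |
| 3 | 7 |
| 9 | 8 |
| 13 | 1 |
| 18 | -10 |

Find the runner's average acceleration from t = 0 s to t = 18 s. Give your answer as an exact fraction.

-17/18 m/s²

Average acceleration = Δv/Δt = (-10 − 7)/(18 − 0) = -17/18 m/s².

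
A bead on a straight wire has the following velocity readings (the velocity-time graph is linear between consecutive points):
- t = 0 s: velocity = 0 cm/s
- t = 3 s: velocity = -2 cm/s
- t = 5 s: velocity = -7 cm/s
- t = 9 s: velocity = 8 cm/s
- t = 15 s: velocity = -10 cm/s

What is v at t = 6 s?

On 5–9 s the graph is linear from -7 to 8 cm/s: v(6) = -7 + (8 − -7)·(6 − 5)/(9 − 5) = -3.25 cm/s.

-3.25 cm/s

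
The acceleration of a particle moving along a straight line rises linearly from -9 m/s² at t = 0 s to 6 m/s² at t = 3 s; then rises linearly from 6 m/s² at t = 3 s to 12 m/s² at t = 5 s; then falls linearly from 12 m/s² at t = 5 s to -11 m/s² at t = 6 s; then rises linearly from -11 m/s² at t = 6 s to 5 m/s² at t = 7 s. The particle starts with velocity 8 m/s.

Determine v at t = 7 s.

19 m/s

Δv equals the area under the a-t graph; then v = v₀ + Δv.
0–3 s: ½(-9 + 6)(3) = -4.5 m/s
3–5 s: ½(6 + 12)(2) = 18 m/s
5–6 s: ½(12 + -11)(1) = 0.5 m/s
6–7 s: ½(-11 + 5)(1) = -3 m/s
Δv = 11 m/s, so v(7) = 8 + (11) = 19 m/s.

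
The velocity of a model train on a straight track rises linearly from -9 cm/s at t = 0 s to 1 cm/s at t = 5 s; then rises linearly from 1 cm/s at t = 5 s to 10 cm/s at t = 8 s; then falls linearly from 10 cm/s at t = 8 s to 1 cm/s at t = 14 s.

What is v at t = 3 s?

-3 cm/s

On 0–5 s the graph is linear from -9 to 1 cm/s: v(3) = -9 + (1 − -9)·(3 − 0)/(5 − 0) = -3 cm/s.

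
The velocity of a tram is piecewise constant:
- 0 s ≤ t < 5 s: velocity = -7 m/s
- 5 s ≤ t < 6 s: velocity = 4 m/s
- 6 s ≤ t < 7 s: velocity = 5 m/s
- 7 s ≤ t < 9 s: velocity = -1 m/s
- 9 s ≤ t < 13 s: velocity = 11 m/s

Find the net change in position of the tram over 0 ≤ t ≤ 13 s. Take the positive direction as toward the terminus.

Displacement is the signed area under the v-t curve.
0–5 s: -7 × 5 = -35 m
5–6 s: 4 × 1 = 4 m
6–7 s: 5 × 1 = 5 m
7–9 s: -1 × 2 = -2 m
9–13 s: 11 × 4 = 44 m
Net displacement = 16 m

16 m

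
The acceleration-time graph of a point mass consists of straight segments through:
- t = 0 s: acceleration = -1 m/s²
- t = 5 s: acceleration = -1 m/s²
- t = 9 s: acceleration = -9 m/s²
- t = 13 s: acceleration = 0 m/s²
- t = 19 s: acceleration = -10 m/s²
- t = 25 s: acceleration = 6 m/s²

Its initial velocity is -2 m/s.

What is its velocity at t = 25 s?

-87 m/s

Δv equals the area under the a-t graph; then v = v₀ + Δv.
0–5 s: -1 × 5 = -5 m/s
5–9 s: ½(-1 + -9)(4) = -20 m/s
9–13 s: ½(-9 + 0)(4) = -18 m/s
13–19 s: ½(0 + -10)(6) = -30 m/s
19–25 s: ½(-10 + 6)(6) = -12 m/s
Δv = -85 m/s, so v(25) = -2 + (-85) = -87 m/s.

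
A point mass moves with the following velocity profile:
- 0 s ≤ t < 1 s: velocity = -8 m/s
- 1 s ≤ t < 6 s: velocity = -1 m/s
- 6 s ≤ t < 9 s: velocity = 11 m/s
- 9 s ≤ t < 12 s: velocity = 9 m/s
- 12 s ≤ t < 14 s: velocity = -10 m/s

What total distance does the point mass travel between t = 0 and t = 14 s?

93 m

Distance (not displacement) is the total path length: add the absolute areas under v-t.
0–1 s: |-8| × 1 = 8 m
1–6 s: |-1| × 5 = 5 m
6–9 s: |11| × 3 = 33 m
9–12 s: |9| × 3 = 27 m
12–14 s: |-10| × 2 = 20 m
Total distance = 93 m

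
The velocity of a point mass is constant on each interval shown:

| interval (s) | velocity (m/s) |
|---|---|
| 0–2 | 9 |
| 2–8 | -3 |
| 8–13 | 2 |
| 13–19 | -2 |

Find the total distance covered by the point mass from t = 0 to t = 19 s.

Total distance travelled is ∫|v| dt — sum the magnitudes of each area piece.
0–2 s: |9| × 2 = 18 m
2–8 s: |-3| × 6 = 18 m
8–13 s: |2| × 5 = 10 m
13–19 s: |-2| × 6 = 12 m
Total distance = 58 m

58 m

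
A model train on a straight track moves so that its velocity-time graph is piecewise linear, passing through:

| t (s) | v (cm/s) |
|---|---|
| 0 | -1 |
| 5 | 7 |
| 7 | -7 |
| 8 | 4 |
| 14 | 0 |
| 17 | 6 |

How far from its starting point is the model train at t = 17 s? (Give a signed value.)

34.5 cm

Net displacement equals the area under the velocity-time graph (areas below the axis count negative).
0–5 s: ½(-1 + 7)(5) = 15 cm
5–7 s: ½(7 + -7)(2) = 0 cm
7–8 s: ½(-7 + 4)(1) = -1.5 cm
8–14 s: ½(4 + 0)(6) = 12 cm
14–17 s: ½(0 + 6)(3) = 9 cm
Net displacement = 34.5 cm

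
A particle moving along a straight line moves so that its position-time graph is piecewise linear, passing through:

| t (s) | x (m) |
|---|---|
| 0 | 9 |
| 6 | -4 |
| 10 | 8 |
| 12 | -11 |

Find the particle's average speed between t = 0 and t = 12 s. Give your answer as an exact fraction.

11/3 m/s

Average speed = (total path length)/(elapsed time); on a piecewise-linear x-t graph the path length is Σ|Δx|.
0–6 s: |Δx| = |-4 − 9| = 13 m
6–10 s: |Δx| = |8 − -4| = 12 m
10–12 s: |Δx| = |-11 − 8| = 19 m
Total path = 44 m; average speed = 44/12 = 11/3 m/s.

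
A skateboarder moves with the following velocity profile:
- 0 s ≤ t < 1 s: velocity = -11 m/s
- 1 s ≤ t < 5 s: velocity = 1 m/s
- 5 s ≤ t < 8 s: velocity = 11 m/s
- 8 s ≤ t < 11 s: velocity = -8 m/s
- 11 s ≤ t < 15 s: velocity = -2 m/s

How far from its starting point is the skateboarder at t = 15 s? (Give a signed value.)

-6 m

Displacement is the signed area under the v-t curve.
0–1 s: -11 × 1 = -11 m
1–5 s: 1 × 4 = 4 m
5–8 s: 11 × 3 = 33 m
8–11 s: -8 × 3 = -24 m
11–15 s: -2 × 4 = -8 m
Net displacement = -6 m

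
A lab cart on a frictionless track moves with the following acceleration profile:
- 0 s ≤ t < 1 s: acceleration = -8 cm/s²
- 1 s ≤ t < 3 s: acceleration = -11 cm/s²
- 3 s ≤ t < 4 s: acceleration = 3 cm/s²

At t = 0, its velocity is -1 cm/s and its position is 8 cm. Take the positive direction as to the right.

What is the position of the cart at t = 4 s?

-66.5 cm

On each constant-a segment, Δv = aΔt and Δx = v₀Δt + ½aΔt²; chain segment to segment.
0–1 s: v starts -1 cm/s; Δx = -1·1 + ½·-8·1² = -5 cm; v ends -9 cm/s.
1–3 s: v starts -9 cm/s; Δx = -9·2 + ½·-11·2² = -40 cm; v ends -31 cm/s.
3–4 s: v starts -31 cm/s; Δx = -31·1 + ½·3·1² = -29.5 cm; v ends -28 cm/s.
x(4) = 8 + Σ Δx = -66.5 cm.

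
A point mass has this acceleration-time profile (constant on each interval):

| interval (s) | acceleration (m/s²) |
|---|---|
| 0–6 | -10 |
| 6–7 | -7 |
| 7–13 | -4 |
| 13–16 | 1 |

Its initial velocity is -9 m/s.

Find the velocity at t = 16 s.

Δv equals the area under the a-t graph; then v = v₀ + Δv.
0–6 s: -10 × 6 = -60 m/s
6–7 s: -7 × 1 = -7 m/s
7–13 s: -4 × 6 = -24 m/s
13–16 s: 1 × 3 = 3 m/s
Δv = -88 m/s, so v(16) = -9 + (-88) = -97 m/s.

-97 m/s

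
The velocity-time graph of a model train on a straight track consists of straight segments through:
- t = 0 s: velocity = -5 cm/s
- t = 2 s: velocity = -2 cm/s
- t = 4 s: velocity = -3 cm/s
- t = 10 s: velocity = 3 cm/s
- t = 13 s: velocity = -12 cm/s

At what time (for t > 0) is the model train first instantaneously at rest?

v changes sign on 4–10 s (from -3 to 3); the graph is linear there, so v = 0 at t = 4 + (3)·(10 − 4)/(3 − -3) = 7 s.

t = 7 s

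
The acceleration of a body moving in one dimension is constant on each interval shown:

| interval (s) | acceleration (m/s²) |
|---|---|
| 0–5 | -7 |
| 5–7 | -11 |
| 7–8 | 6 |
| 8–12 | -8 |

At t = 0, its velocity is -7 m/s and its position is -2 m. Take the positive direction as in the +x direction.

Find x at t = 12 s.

-587.5 m

On each constant-a segment, Δv = aΔt and Δx = v₀Δt + ½aΔt²; chain segment to segment.
0–5 s: v starts -7 m/s; Δx = -7·5 + ½·-7·5² = -122.5 m; v ends -42 m/s.
5–7 s: v starts -42 m/s; Δx = -42·2 + ½·-11·2² = -106 m; v ends -64 m/s.
7–8 s: v starts -64 m/s; Δx = -64·1 + ½·6·1² = -61 m; v ends -58 m/s.
8–12 s: v starts -58 m/s; Δx = -58·4 + ½·-8·4² = -296 m; v ends -90 m/s.
x(12) = -2 + Σ Δx = -587.5 m.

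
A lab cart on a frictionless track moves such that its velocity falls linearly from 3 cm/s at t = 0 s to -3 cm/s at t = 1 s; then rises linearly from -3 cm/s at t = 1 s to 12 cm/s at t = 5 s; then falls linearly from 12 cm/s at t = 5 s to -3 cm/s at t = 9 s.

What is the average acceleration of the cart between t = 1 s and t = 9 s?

0 cm/s²

Average acceleration = Δv/Δt = (-3 − -3)/(9 − 1) = 0 cm/s².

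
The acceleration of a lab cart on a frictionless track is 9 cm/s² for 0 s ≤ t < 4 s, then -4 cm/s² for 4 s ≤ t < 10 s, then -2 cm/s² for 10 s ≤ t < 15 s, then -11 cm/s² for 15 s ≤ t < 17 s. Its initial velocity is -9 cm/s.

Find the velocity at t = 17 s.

Δv equals the area under the a-t graph; then v = v₀ + Δv.
0–4 s: 9 × 4 = 36 cm/s
4–10 s: -4 × 6 = -24 cm/s
10–15 s: -2 × 5 = -10 cm/s
15–17 s: -11 × 2 = -22 cm/s
Δv = -20 cm/s, so v(17) = -9 + (-20) = -29 cm/s.

-29 cm/s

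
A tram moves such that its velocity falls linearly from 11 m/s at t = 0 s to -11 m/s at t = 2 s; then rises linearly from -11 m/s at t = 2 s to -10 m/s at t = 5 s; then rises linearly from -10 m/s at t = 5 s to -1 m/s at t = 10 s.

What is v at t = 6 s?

On 5–10 s the graph is linear from -10 to -1 m/s: v(6) = -10 + (-1 − -10)·(6 − 5)/(10 − 5) = -8.2 m/s.

-8.2 m/s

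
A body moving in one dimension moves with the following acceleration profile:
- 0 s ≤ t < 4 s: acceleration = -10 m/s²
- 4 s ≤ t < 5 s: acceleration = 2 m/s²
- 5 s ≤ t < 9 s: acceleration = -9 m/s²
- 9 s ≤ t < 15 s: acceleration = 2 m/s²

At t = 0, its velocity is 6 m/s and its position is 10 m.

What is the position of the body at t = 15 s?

-651 m

On each constant-a segment, Δv = aΔt and Δx = v₀Δt + ½aΔt²; chain segment to segment.
0–4 s: v starts 6 m/s; Δx = 6·4 + ½·-10·4² = -56 m; v ends -34 m/s.
4–5 s: v starts -34 m/s; Δx = -34·1 + ½·2·1² = -33 m; v ends -32 m/s.
5–9 s: v starts -32 m/s; Δx = -32·4 + ½·-9·4² = -200 m; v ends -68 m/s.
9–15 s: v starts -68 m/s; Δx = -68·6 + ½·2·6² = -372 m; v ends -56 m/s.
x(15) = 10 + Σ Δx = -651 m.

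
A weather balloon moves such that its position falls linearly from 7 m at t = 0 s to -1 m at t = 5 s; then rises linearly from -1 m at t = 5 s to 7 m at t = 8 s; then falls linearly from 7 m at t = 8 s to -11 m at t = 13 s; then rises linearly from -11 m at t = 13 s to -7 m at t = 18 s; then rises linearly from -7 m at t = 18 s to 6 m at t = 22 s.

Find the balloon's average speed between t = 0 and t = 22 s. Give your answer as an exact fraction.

Average speed = (total path length)/(elapsed time); on a piecewise-linear x-t graph the path length is Σ|Δx|.
0–5 s: |Δx| = |-1 − 7| = 8 m
5–8 s: |Δx| = |7 − -1| = 8 m
8–13 s: |Δx| = |-11 − 7| = 18 m
13–18 s: |Δx| = |-7 − -11| = 4 m
18–22 s: |Δx| = |6 − -7| = 13 m
Total path = 51 m; average speed = 51/22 = 51/22 m/s.

51/22 m/s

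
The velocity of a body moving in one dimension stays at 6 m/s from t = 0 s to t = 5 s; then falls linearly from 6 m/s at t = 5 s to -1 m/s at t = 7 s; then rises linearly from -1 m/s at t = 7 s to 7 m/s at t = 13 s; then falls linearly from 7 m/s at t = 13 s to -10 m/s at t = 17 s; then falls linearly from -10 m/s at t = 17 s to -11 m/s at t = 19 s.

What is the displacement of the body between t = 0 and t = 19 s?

26 m

Displacement is the signed area under the v-t curve.
0–5 s: 6 × 5 = 30 m
5–7 s: ½(6 + -1)(2) = 5 m
7–13 s: ½(-1 + 7)(6) = 18 m
13–17 s: ½(7 + -10)(4) = -6 m
17–19 s: ½(-10 + -11)(2) = -21 m
Net displacement = 26 m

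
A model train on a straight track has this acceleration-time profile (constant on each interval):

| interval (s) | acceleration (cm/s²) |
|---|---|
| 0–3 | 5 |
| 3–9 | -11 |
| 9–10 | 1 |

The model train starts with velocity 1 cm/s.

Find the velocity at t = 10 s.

-49 cm/s

Δv equals the area under the a-t graph; then v = v₀ + Δv.
0–3 s: 5 × 3 = 15 cm/s
3–9 s: -11 × 6 = -66 cm/s
9–10 s: 1 × 1 = 1 cm/s
Δv = -50 cm/s, so v(10) = 1 + (-50) = -49 cm/s.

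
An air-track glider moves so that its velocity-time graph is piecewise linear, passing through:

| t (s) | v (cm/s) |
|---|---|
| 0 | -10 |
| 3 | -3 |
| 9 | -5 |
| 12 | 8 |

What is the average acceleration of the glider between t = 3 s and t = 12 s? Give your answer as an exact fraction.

11/9 cm/s²

Average acceleration = Δv/Δt = (8 − -3)/(12 − 3) = 11/9 cm/s².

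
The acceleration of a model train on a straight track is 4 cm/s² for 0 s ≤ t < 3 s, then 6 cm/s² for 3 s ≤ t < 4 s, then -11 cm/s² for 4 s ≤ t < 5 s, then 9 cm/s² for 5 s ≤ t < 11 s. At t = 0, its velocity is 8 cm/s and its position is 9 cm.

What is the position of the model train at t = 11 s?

346.5 cm

On each constant-a segment, Δv = aΔt and Δx = v₀Δt + ½aΔt²; chain segment to segment.
0–3 s: v starts 8 cm/s; Δx = 8·3 + ½·4·3² = 42 cm; v ends 20 cm/s.
3–4 s: v starts 20 cm/s; Δx = 20·1 + ½·6·1² = 23 cm; v ends 26 cm/s.
4–5 s: v starts 26 cm/s; Δx = 26·1 + ½·-11·1² = 20.5 cm; v ends 15 cm/s.
5–11 s: v starts 15 cm/s; Δx = 15·6 + ½·9·6² = 252 cm; v ends 69 cm/s.
x(11) = 9 + Σ Δx = 346.5 cm.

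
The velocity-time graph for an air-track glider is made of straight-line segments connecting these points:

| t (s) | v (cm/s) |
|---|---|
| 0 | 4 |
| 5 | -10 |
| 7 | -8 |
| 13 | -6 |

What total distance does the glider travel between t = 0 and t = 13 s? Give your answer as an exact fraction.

565/7 cm

Total distance travelled is ∫|v| dt — sum the magnitudes of each area piece.
0–5 s: v = 0 at t = 10/7 s; triangle areas 20/7 + 125/7 = 145/7 cm
5–7 s: |½(-10 + -8)(2)| = 18 cm
7–13 s: |½(-8 + -6)(6)| = 42 cm
Total distance = 565/7 cm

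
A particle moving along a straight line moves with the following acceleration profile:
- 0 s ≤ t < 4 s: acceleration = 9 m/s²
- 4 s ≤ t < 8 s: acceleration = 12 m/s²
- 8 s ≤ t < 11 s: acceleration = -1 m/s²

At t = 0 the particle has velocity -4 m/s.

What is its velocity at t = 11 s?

Δv equals the area under the a-t graph; then v = v₀ + Δv.
0–4 s: 9 × 4 = 36 m/s
4–8 s: 12 × 4 = 48 m/s
8–11 s: -1 × 3 = -3 m/s
Δv = 81 m/s, so v(11) = -4 + (81) = 77 m/s.

77 m/s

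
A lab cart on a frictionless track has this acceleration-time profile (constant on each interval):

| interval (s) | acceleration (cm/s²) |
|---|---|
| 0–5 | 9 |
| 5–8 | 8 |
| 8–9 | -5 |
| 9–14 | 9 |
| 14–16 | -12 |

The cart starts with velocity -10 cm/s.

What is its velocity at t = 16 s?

75 cm/s

Δv equals the area under the a-t graph; then v = v₀ + Δv.
0–5 s: 9 × 5 = 45 cm/s
5–8 s: 8 × 3 = 24 cm/s
8–9 s: -5 × 1 = -5 cm/s
9–14 s: 9 × 5 = 45 cm/s
14–16 s: -12 × 2 = -24 cm/s
Δv = 85 cm/s, so v(16) = -10 + (85) = 75 cm/s.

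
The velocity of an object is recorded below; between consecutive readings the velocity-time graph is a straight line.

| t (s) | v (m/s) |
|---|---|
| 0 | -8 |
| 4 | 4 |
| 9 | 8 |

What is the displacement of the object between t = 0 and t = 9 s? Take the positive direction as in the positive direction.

22 m

Net displacement equals the area under the velocity-time graph (areas below the axis count negative).
0–4 s: ½(-8 + 4)(4) = -8 m
4–9 s: ½(4 + 8)(5) = 30 m
Net displacement = 22 m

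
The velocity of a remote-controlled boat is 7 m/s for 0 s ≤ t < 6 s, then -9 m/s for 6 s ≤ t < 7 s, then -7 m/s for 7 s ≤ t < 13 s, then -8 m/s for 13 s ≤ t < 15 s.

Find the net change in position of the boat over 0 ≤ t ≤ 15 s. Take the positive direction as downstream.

Net displacement equals the area under the velocity-time graph (areas below the axis count negative).
0–6 s: 7 × 6 = 42 m
6–7 s: -9 × 1 = -9 m
7–13 s: -7 × 6 = -42 m
13–15 s: -8 × 2 = -16 m
Net displacement = -25 m

-25 m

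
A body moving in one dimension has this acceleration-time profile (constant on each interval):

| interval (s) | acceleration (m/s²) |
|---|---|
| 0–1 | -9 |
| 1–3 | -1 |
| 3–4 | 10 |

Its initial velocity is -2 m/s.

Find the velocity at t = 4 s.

Δv equals the area under the a-t graph; then v = v₀ + Δv.
0–1 s: -9 × 1 = -9 m/s
1–3 s: -1 × 2 = -2 m/s
3–4 s: 10 × 1 = 10 m/s
Δv = -1 m/s, so v(4) = -2 + (-1) = -3 m/s.

-3 m/s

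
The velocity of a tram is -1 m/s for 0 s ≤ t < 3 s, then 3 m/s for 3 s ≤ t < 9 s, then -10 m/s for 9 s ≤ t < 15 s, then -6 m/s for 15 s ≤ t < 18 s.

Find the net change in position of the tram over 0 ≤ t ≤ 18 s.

Net displacement equals the area under the velocity-time graph (areas below the axis count negative).
0–3 s: -1 × 3 = -3 m
3–9 s: 3 × 6 = 18 m
9–15 s: -10 × 6 = -60 m
15–18 s: -6 × 3 = -18 m
Net displacement = -63 m

-63 m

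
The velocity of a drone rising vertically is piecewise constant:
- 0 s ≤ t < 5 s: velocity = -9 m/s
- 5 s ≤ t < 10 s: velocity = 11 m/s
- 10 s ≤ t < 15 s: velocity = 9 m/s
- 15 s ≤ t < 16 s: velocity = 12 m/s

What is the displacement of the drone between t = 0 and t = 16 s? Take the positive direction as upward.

Displacement is the signed area under the v-t curve.
0–5 s: -9 × 5 = -45 m
5–10 s: 11 × 5 = 55 m
10–15 s: 9 × 5 = 45 m
15–16 s: 12 × 1 = 12 m
Net displacement = 67 m

67 m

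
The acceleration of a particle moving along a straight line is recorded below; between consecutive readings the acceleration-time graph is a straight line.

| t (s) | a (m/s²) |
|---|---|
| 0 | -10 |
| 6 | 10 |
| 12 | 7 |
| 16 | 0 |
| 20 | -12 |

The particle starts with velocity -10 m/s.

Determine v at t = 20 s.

Δv equals the area under the a-t graph; then v = v₀ + Δv.
0–6 s: ½(-10 + 10)(6) = 0 m/s
6–12 s: ½(10 + 7)(6) = 51 m/s
12–16 s: ½(7 + 0)(4) = 14 m/s
16–20 s: ½(0 + -12)(4) = -24 m/s
Δv = 41 m/s, so v(20) = -10 + (41) = 31 m/s.

31 m/s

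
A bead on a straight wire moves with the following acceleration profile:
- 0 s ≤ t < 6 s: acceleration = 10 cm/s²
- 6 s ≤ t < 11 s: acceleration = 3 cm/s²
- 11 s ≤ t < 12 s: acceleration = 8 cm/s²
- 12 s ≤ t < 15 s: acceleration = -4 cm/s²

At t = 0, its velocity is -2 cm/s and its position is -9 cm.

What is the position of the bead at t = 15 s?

788.5 cm

On each constant-a segment, Δv = aΔt and Δx = v₀Δt + ½aΔt²; chain segment to segment.
0–6 s: v starts -2 cm/s; Δx = -2·6 + ½·10·6² = 168 cm; v ends 58 cm/s.
6–11 s: v starts 58 cm/s; Δx = 58·5 + ½·3·5² = 327.5 cm; v ends 73 cm/s.
11–12 s: v starts 73 cm/s; Δx = 73·1 + ½·8·1² = 77 cm; v ends 81 cm/s.
12–15 s: v starts 81 cm/s; Δx = 81·3 + ½·-4·3² = 225 cm; v ends 69 cm/s.
x(15) = -9 + Σ Δx = 788.5 cm.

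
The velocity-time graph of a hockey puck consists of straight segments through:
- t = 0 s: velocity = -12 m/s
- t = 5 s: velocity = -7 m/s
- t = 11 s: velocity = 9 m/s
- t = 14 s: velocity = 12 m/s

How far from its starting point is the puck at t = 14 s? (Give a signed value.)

-10 m

Net displacement equals the area under the velocity-time graph (areas below the axis count negative).
0–5 s: ½(-12 + -7)(5) = -47.5 m
5–11 s: ½(-7 + 9)(6) = 6 m
11–14 s: ½(9 + 12)(3) = 31.5 m
Net displacement = -10 m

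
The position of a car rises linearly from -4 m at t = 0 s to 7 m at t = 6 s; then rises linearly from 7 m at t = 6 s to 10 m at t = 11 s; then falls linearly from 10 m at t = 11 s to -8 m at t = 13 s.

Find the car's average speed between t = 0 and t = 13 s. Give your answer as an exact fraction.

32/13 m/s

Average speed = (total path length)/(elapsed time); on a piecewise-linear x-t graph the path length is Σ|Δx|.
0–6 s: |Δx| = |7 − -4| = 11 m
6–11 s: |Δx| = |10 − 7| = 3 m
11–13 s: |Δx| = |-8 − 10| = 18 m
Total path = 32 m; average speed = 32/13 = 32/13 m/s.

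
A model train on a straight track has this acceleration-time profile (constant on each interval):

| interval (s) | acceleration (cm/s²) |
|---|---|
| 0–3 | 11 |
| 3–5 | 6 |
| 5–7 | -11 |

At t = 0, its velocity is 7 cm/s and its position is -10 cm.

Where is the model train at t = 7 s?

234.5 cm

On each constant-a segment, Δv = aΔt and Δx = v₀Δt + ½aΔt²; chain segment to segment.
0–3 s: v starts 7 cm/s; Δx = 7·3 + ½·11·3² = 70.5 cm; v ends 40 cm/s.
3–5 s: v starts 40 cm/s; Δx = 40·2 + ½·6·2² = 92 cm; v ends 52 cm/s.
5–7 s: v starts 52 cm/s; Δx = 52·2 + ½·-11·2² = 82 cm; v ends 30 cm/s.
x(7) = -10 + Σ Δx = 234.5 cm.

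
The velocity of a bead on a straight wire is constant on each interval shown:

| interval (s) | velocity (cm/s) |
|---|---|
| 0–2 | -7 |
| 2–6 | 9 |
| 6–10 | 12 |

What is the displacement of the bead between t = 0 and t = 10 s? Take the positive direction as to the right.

Net displacement equals the area under the velocity-time graph (areas below the axis count negative).
0–2 s: -7 × 2 = -14 cm
2–6 s: 9 × 4 = 36 cm
6–10 s: 12 × 4 = 48 cm
Net displacement = 70 cm

70 cm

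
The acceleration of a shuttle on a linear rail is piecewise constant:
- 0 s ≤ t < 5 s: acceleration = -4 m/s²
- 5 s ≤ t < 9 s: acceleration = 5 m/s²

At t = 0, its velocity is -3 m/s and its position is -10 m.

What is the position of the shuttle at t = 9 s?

On each constant-a segment, Δv = aΔt and Δx = v₀Δt + ½aΔt²; chain segment to segment.
0–5 s: v starts -3 m/s; Δx = -3·5 + ½·-4·5² = -65 m; v ends -23 m/s.
5–9 s: v starts -23 m/s; Δx = -23·4 + ½·5·4² = -52 m; v ends -3 m/s.
x(9) = -10 + Σ Δx = -127 m.

-127 m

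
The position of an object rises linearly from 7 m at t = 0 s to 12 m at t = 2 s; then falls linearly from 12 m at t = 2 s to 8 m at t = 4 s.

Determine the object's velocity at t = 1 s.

Velocity is the slope of the x-t graph on 0–2 s: (12 − 7)/(2 − 0) = 2.5 m/s.

2.5 m/s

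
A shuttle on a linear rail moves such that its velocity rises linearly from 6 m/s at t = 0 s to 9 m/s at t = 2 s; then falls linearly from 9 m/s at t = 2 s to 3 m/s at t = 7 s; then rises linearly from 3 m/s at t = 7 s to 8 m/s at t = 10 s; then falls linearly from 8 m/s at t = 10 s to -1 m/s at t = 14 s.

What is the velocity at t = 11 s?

5.75 m/s

On 10–14 s the graph is linear from 8 to -1 m/s: v(11) = 8 + (-1 − 8)·(11 − 10)/(14 − 10) = 5.75 m/s.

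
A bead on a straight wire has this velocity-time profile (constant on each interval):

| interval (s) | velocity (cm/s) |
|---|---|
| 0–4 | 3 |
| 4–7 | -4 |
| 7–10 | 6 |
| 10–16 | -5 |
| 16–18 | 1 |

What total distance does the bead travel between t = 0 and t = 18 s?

74 cm

Total distance travelled is ∫|v| dt — sum the magnitudes of each area piece.
0–4 s: |3| × 4 = 12 cm
4–7 s: |-4| × 3 = 12 cm
7–10 s: |6| × 3 = 18 cm
10–16 s: |-5| × 6 = 30 cm
16–18 s: |1| × 2 = 2 cm
Total distance = 74 cm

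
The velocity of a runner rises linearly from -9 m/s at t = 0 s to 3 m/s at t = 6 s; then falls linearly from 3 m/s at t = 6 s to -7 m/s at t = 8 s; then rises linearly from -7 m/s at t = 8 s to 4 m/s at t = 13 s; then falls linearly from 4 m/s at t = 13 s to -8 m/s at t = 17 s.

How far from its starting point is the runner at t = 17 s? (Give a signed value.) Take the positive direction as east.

-37.5 m

Displacement is the signed area under the v-t curve.
0–6 s: ½(-9 + 3)(6) = -18 m
6–8 s: ½(3 + -7)(2) = -4 m
8–13 s: ½(-7 + 4)(5) = -7.5 m
13–17 s: ½(4 + -8)(4) = -8 m
Net displacement = -37.5 m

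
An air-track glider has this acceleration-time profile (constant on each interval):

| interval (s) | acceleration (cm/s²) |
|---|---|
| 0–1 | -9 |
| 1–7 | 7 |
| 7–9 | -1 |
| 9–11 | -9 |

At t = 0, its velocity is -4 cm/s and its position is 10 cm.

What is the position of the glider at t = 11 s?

On each constant-a segment, Δv = aΔt and Δx = v₀Δt + ½aΔt²; chain segment to segment.
0–1 s: v starts -4 cm/s; Δx = -4·1 + ½·-9·1² = -8.5 cm; v ends -13 cm/s.
1–7 s: v starts -13 cm/s; Δx = -13·6 + ½·7·6² = 48 cm; v ends 29 cm/s.
7–9 s: v starts 29 cm/s; Δx = 29·2 + ½·-1·2² = 56 cm; v ends 27 cm/s.
9–11 s: v starts 27 cm/s; Δx = 27·2 + ½·-9·2² = 36 cm; v ends 9 cm/s.
x(11) = 10 + Σ Δx = 141.5 cm.

141.5 cm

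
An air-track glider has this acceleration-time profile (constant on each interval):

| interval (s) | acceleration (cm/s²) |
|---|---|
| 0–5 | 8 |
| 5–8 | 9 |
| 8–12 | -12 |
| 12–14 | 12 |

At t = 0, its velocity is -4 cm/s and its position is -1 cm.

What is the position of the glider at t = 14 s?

437.5 cm

On each constant-a segment, Δv = aΔt and Δx = v₀Δt + ½aΔt²; chain segment to segment.
0–5 s: v starts -4 cm/s; Δx = -4·5 + ½·8·5² = 80 cm; v ends 36 cm/s.
5–8 s: v starts 36 cm/s; Δx = 36·3 + ½·9·3² = 148.5 cm; v ends 63 cm/s.
8–12 s: v starts 63 cm/s; Δx = 63·4 + ½·-12·4² = 156 cm; v ends 15 cm/s.
12–14 s: v starts 15 cm/s; Δx = 15·2 + ½·12·2² = 54 cm; v ends 39 cm/s.
x(14) = -1 + Σ Δx = 437.5 cm.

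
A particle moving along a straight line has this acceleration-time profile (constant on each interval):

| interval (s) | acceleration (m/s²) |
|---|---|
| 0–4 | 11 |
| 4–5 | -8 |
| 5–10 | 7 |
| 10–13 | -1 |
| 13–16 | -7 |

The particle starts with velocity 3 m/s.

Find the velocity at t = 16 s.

50 m/s

Δv equals the area under the a-t graph; then v = v₀ + Δv.
0–4 s: 11 × 4 = 44 m/s
4–5 s: -8 × 1 = -8 m/s
5–10 s: 7 × 5 = 35 m/s
10–13 s: -1 × 3 = -3 m/s
13–16 s: -7 × 3 = -21 m/s
Δv = 47 m/s, so v(16) = 3 + (47) = 50 m/s.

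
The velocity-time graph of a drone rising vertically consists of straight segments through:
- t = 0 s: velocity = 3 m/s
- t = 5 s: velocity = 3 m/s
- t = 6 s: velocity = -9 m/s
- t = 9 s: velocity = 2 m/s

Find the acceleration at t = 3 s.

Acceleration is the slope of the v-t graph on 0–5 s: (3 − 3)/(5 − 0) = 0 m/s².

0 m/s²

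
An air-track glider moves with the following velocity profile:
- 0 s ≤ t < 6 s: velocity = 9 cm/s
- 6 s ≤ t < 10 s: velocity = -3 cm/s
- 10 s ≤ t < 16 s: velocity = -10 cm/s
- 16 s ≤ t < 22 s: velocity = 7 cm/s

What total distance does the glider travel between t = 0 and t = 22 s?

168 cm

Total distance travelled is ∫|v| dt — sum the magnitudes of each area piece.
0–6 s: |9| × 6 = 54 cm
6–10 s: |-3| × 4 = 12 cm
10–16 s: |-10| × 6 = 60 cm
16–22 s: |7| × 6 = 42 cm
Total distance = 168 cm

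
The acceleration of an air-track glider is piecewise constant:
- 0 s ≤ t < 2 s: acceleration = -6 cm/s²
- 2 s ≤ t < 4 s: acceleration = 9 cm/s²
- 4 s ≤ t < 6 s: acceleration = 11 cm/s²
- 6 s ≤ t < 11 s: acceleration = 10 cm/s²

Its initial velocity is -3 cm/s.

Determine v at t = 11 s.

75 cm/s

Δv equals the area under the a-t graph; then v = v₀ + Δv.
0–2 s: -6 × 2 = -12 cm/s
2–4 s: 9 × 2 = 18 cm/s
4–6 s: 11 × 2 = 22 cm/s
6–11 s: 10 × 5 = 50 cm/s
Δv = 78 cm/s, so v(11) = -3 + (78) = 75 cm/s.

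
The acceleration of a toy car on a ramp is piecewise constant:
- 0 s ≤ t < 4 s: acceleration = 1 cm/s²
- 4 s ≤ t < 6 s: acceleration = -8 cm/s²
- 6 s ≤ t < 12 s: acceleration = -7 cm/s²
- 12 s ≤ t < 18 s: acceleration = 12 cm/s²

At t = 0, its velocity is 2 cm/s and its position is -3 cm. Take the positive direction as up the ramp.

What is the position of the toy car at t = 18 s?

On each constant-a segment, Δv = aΔt and Δx = v₀Δt + ½aΔt²; chain segment to segment.
0–4 s: v starts 2 cm/s; Δx = 2·4 + ½·1·4² = 16 cm; v ends 6 cm/s.
4–6 s: v starts 6 cm/s; Δx = 6·2 + ½·-8·2² = -4 cm; v ends -10 cm/s.
6–12 s: v starts -10 cm/s; Δx = -10·6 + ½·-7·6² = -186 cm; v ends -52 cm/s.
12–18 s: v starts -52 cm/s; Δx = -52·6 + ½·12·6² = -96 cm; v ends 20 cm/s.
x(18) = -3 + Σ Δx = -273 cm.

-273 cm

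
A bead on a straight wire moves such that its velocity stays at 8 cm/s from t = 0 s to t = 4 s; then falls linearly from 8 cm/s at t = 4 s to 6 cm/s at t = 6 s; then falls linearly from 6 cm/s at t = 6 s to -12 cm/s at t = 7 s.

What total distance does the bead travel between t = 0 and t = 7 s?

Distance (not displacement) is the total path length: add the absolute areas under v-t.
0–4 s: |8| × 4 = 32 cm
4–6 s: |½(8 + 6)(2)| = 14 cm
6–7 s: v = 0 at t = 19/3 s; triangle areas 1 + 4 = 5 cm
Total distance = 51 cm

51 cm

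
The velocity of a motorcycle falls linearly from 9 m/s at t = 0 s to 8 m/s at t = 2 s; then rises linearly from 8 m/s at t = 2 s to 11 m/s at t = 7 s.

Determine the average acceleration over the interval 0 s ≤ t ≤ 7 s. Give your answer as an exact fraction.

Average acceleration = Δv/Δt = (11 − 9)/(7 − 0) = 2/7 m/s².

2/7 m/s²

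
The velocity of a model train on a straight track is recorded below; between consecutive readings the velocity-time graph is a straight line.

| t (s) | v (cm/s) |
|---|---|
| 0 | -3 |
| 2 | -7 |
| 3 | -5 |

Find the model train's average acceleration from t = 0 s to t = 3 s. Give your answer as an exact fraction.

-2/3 cm/s²

Average acceleration = Δv/Δt = (-5 − -3)/(3 − 0) = -2/3 cm/s².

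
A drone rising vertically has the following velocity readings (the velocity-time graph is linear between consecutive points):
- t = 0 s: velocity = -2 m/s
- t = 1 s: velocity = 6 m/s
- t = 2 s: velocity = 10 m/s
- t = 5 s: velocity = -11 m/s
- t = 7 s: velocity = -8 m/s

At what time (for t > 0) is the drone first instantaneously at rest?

v changes sign on 0–1 s (from -2 to 6); the graph is linear there, so v = 0 at t = 0 + (2)·(1 − 0)/(6 − -2) = 0.25 s.

t = 0.25 s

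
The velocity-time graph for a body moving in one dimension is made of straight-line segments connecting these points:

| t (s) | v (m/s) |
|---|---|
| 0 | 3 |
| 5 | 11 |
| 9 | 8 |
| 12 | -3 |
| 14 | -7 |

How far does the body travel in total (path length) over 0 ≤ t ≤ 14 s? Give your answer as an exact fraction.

Total distance travelled is ∫|v| dt — sum the magnitudes of each area piece.
0–5 s: |½(3 + 11)(5)| = 35 m
5–9 s: |½(11 + 8)(4)| = 38 m
9–12 s: v = 0 at t = 123/11 s; triangle areas 96/11 + 27/22 = 219/22 m
12–14 s: |½(-3 + -7)(2)| = 10 m
Total distance = 2045/22 m

2045/22 m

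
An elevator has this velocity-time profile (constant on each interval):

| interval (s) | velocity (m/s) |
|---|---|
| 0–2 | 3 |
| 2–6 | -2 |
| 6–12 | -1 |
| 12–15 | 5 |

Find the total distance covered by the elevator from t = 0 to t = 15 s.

Distance (not displacement) is the total path length: add the absolute areas under v-t.
0–2 s: |3| × 2 = 6 m
2–6 s: |-2| × 4 = 8 m
6–12 s: |-1| × 6 = 6 m
12–15 s: |5| × 3 = 15 m
Total distance = 35 m

35 m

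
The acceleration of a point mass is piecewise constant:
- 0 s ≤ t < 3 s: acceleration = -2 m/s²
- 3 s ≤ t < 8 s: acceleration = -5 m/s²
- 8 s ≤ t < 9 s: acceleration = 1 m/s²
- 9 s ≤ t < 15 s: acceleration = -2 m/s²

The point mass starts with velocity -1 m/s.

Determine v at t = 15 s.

-43 m/s

Δv equals the area under the a-t graph; then v = v₀ + Δv.
0–3 s: -2 × 3 = -6 m/s
3–8 s: -5 × 5 = -25 m/s
8–9 s: 1 × 1 = 1 m/s
9–15 s: -2 × 6 = -12 m/s
Δv = -42 m/s, so v(15) = -1 + (-42) = -43 m/s.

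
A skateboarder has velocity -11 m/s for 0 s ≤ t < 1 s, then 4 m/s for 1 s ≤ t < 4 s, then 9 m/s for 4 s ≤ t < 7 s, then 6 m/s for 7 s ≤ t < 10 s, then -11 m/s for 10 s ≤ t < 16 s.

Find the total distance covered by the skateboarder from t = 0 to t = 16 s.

Total distance travelled is ∫|v| dt — sum the magnitudes of each area piece.
0–1 s: |-11| × 1 = 11 m
1–4 s: |4| × 3 = 12 m
4–7 s: |9| × 3 = 27 m
7–10 s: |6| × 3 = 18 m
10–16 s: |-11| × 6 = 66 m
Total distance = 134 m

134 m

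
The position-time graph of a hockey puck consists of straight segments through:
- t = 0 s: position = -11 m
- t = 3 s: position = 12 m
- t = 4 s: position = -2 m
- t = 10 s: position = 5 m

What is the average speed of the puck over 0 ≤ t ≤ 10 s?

Average speed = (total path length)/(elapsed time); on a piecewise-linear x-t graph the path length is Σ|Δx|.
0–3 s: |Δx| = |12 − -11| = 23 m
3–4 s: |Δx| = |-2 − 12| = 14 m
4–10 s: |Δx| = |5 − -2| = 7 m
Total path = 44 m; average speed = 44/10 = 4.4 m/s.

4.4 m/s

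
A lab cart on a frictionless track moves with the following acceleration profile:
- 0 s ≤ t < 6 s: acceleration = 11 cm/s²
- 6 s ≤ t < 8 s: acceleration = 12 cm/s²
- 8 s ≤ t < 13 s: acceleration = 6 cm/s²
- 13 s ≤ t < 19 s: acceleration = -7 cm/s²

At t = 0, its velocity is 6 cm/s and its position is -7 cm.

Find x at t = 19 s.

On each constant-a segment, Δv = aΔt and Δx = v₀Δt + ½aΔt²; chain segment to segment.
0–6 s: v starts 6 cm/s; Δx = 6·6 + ½·11·6² = 234 cm; v ends 72 cm/s.
6–8 s: v starts 72 cm/s; Δx = 72·2 + ½·12·2² = 168 cm; v ends 96 cm/s.
8–13 s: v starts 96 cm/s; Δx = 96·5 + ½·6·5² = 555 cm; v ends 126 cm/s.
13–19 s: v starts 126 cm/s; Δx = 126·6 + ½·-7·6² = 630 cm; v ends 84 cm/s.
x(19) = -7 + Σ Δx = 1580 cm.

1580 cm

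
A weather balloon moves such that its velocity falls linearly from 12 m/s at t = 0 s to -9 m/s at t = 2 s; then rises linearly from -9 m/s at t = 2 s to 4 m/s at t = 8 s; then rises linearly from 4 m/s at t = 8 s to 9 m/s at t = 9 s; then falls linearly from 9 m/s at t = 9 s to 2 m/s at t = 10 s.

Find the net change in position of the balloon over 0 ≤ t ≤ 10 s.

Net displacement equals the area under the velocity-time graph (areas below the axis count negative).
0–2 s: ½(12 + -9)(2) = 3 m
2–8 s: ½(-9 + 4)(6) = -15 m
8–9 s: ½(4 + 9)(1) = 6.5 m
9–10 s: ½(9 + 2)(1) = 5.5 m
Net displacement = 0 m

0 m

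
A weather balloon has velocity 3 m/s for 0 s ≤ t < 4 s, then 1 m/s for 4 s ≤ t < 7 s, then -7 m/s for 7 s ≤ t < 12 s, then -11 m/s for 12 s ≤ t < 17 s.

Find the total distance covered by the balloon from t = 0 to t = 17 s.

105 m

Distance (not displacement) is the total path length: add the absolute areas under v-t.
0–4 s: |3| × 4 = 12 m
4–7 s: |1| × 3 = 3 m
7–12 s: |-7| × 5 = 35 m
12–17 s: |-11| × 5 = 55 m
Total distance = 105 m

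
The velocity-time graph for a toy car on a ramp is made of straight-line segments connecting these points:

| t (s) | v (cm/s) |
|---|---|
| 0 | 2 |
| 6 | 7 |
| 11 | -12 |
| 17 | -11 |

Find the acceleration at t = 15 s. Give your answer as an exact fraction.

1/6 cm/s²

Acceleration is the slope of the v-t graph on 11–17 s: (-11 − -12)/(17 − 11) = 1/6 cm/s².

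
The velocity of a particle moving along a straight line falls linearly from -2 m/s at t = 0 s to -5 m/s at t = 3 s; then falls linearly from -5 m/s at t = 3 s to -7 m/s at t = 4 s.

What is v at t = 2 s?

-4 m/s

On 0–3 s the graph is linear from -2 to -5 m/s: v(2) = -2 + (-5 − -2)·(2 − 0)/(3 − 0) = -4 m/s.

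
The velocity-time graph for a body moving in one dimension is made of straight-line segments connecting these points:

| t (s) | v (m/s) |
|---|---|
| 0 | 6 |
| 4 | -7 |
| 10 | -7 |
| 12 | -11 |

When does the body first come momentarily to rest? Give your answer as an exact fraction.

v changes sign on 0–4 s (from 6 to -7); the graph is linear there, so v = 0 at t = 0 + (-6)·(4 − 0)/(-7 − 6) = 24/13 s.

t = 24/13 s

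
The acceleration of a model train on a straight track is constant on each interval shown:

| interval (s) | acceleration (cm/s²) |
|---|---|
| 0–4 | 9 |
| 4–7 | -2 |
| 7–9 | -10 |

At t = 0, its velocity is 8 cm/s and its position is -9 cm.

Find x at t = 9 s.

274 cm

On each constant-a segment, Δv = aΔt and Δx = v₀Δt + ½aΔt²; chain segment to segment.
0–4 s: v starts 8 cm/s; Δx = 8·4 + ½·9·4² = 104 cm; v ends 44 cm/s.
4–7 s: v starts 44 cm/s; Δx = 44·3 + ½·-2·3² = 123 cm; v ends 38 cm/s.
7–9 s: v starts 38 cm/s; Δx = 38·2 + ½·-10·2² = 56 cm; v ends 18 cm/s.
x(9) = -9 + Σ Δx = 274 cm.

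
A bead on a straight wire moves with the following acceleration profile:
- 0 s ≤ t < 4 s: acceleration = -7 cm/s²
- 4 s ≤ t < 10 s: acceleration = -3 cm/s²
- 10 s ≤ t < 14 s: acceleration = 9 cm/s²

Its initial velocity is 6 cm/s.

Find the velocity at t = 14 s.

Δv equals the area under the a-t graph; then v = v₀ + Δv.
0–4 s: -7 × 4 = -28 cm/s
4–10 s: -3 × 6 = -18 cm/s
10–14 s: 9 × 4 = 36 cm/s
Δv = -10 cm/s, so v(14) = 6 + (-10) = -4 cm/s.

-4 cm/s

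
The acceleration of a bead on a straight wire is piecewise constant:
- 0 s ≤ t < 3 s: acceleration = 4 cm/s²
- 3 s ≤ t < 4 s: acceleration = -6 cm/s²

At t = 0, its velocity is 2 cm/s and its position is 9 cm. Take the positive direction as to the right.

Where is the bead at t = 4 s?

44 cm

On each constant-a segment, Δv = aΔt and Δx = v₀Δt + ½aΔt²; chain segment to segment.
0–3 s: v starts 2 cm/s; Δx = 2·3 + ½·4·3² = 24 cm; v ends 14 cm/s.
3–4 s: v starts 14 cm/s; Δx = 14·1 + ½·-6·1² = 11 cm; v ends 8 cm/s.
x(4) = 9 + Σ Δx = 44 cm.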